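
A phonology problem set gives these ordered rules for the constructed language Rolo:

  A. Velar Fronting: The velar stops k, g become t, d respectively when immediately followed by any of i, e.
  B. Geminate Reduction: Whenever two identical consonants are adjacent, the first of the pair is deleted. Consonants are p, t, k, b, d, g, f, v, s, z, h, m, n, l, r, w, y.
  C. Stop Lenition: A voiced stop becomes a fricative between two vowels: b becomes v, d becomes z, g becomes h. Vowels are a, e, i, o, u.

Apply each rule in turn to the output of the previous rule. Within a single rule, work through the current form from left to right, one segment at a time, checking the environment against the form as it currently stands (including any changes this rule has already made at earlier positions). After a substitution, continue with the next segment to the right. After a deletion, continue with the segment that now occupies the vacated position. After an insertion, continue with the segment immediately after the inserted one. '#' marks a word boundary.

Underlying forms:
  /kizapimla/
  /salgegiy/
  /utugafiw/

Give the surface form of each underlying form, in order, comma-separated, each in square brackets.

/kizapimla/:
  A Velar Fronting: [kizapimla] → [tizapimla]
  B Geminate Reduction: no change — [tizapimla]
  C Stop Lenition: no change — [tizapimla]
/salgegiy/:
  A Velar Fronting: [salgegiy] → [saldediy]
  B Geminate Reduction: no change — [saldediy]
  C Stop Lenition: [saldediy] → [saldeziy]
/utugafiw/:
  A Velar Fronting: no change — [utugafiw]
  B Geminate Reduction: no change — [utugafiw]
  C Stop Lenition: [utugafiw] → [utuhafiw]

[tizapimla], [saldeziy], [utuhafiw]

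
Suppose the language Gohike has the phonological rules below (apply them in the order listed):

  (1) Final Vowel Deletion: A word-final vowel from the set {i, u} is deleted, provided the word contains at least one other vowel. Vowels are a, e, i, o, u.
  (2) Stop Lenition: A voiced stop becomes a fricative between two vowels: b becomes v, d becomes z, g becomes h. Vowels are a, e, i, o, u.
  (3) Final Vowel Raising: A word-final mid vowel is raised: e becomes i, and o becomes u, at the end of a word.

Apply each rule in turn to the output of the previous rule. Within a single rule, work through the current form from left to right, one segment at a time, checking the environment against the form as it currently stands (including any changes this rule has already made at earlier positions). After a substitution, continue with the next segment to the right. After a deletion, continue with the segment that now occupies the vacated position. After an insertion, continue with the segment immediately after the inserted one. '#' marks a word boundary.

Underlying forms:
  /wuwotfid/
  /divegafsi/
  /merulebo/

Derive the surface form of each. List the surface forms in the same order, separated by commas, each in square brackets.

[wuwotfid], [divehafs], [merulevu]

/wuwotfid/:
  (1) Final Vowel Deletion: no change — [wuwotfid]
  (2) Stop Lenition: no change — [wuwotfid]
  (3) Final Vowel Raising: no change — [wuwotfid]
/divegafsi/:
  (1) Final Vowel Deletion: [divegafsi] → [divegafs]
  (2) Stop Lenition: [divegafs] → [divehafs]
  (3) Final Vowel Raising: no change — [divehafs]
/merulebo/:
  (1) Final Vowel Deletion: no change — [merulebo]
  (2) Stop Lenition: [merulebo] → [merulevo]
  (3) Final Vowel Raising: [merulevo] → [merulevu]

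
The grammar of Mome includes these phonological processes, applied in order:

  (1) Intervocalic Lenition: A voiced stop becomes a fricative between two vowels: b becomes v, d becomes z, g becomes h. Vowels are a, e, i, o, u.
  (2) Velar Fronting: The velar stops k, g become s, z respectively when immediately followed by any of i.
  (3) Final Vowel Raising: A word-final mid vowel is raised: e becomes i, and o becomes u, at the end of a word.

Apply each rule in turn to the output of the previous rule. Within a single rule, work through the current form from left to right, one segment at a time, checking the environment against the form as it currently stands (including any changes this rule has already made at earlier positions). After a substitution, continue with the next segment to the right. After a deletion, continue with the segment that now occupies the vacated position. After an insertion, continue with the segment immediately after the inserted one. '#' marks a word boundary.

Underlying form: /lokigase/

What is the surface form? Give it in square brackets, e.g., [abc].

(1) Intervocalic Lenition: [lokigase] → [lokihase]
(2) Velar Fronting: [lokihase] → [losihase]
(3) Final Vowel Raising: [losihase] → [losihasi]

[losihasi]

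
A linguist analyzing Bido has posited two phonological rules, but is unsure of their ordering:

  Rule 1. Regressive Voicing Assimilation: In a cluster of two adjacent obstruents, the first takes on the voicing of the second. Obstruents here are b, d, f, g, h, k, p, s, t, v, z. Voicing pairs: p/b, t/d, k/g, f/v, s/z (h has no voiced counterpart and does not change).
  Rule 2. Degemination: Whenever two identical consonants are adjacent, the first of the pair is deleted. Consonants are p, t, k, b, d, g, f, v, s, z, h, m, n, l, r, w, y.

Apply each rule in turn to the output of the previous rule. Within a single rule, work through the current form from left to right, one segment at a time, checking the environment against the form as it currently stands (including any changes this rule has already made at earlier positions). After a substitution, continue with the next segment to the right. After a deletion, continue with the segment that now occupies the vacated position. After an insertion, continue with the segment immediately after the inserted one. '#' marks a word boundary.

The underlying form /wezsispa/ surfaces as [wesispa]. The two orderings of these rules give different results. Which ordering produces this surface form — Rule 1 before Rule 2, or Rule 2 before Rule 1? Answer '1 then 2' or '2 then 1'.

1 then 2

Order 1 then 2:
  1 Regressive Voicing Assimilation: [wezsispa] → [wessispa]
  2 Degemination: [wessispa] → [wesispa]
  result: [wesispa]
Order 2 then 1:
  2 Degemination: no change — [wezsispa]
  1 Regressive Voicing Assimilation: [wezsispa] → [wessispa]
  result: [wessispa]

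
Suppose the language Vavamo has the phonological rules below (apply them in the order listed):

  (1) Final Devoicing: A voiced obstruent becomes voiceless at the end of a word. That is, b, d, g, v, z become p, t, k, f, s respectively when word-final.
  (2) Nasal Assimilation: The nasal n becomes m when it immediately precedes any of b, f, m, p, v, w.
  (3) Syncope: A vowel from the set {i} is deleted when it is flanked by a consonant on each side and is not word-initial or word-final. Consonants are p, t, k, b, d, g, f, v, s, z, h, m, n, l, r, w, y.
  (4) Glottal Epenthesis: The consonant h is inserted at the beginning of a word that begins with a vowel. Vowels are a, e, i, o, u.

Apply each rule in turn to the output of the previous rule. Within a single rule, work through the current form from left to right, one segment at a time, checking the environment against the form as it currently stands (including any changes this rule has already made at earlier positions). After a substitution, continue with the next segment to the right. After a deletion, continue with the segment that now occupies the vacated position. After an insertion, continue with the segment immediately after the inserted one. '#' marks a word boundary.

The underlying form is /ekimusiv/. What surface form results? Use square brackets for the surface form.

(1) Final Devoicing: [ekimusiv] → [ekimusif]
(2) Nasal Assimilation: no change — [ekimusif]
(3) Syncope: [ekimusif] → [ekmusf]
(4) Glottal Epenthesis: [ekmusf] → [hekmusf]

[hekmusf]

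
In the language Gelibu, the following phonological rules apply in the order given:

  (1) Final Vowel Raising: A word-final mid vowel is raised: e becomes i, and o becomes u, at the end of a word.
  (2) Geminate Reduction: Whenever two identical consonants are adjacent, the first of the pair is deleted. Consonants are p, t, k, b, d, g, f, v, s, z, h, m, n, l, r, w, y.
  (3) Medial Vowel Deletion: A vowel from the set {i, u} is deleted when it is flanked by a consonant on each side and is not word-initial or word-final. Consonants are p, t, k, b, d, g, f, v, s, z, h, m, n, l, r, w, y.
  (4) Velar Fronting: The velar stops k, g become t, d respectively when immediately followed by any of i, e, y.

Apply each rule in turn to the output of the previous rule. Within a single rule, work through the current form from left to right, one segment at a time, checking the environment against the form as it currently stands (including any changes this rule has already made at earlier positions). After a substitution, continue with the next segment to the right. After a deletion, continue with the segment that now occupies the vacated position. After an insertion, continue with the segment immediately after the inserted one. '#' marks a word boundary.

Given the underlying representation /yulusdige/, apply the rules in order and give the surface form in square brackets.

[ylsddi]

(1) Final Vowel Raising: [yulusdige] → [yulusdigi]
(2) Geminate Reduction: no change — [yulusdigi]
(3) Medial Vowel Deletion: [yulusdigi] → [ylsdgi]
(4) Velar Fronting: [ylsdgi] → [ylsddi]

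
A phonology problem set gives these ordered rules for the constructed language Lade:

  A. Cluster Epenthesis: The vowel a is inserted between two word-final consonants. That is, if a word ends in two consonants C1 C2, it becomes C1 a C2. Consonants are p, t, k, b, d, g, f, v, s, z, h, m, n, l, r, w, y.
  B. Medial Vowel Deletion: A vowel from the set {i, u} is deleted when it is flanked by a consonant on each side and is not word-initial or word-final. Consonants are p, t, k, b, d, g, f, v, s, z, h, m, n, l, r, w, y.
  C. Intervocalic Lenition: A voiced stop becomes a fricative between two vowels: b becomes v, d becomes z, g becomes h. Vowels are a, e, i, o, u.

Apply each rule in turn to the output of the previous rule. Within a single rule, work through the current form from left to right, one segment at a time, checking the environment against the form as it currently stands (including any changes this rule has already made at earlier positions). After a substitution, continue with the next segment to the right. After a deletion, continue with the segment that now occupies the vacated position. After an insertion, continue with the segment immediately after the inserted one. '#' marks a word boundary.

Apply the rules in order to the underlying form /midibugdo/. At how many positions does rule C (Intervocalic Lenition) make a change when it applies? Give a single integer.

0

A Cluster Epenthesis: no change — [midibugdo]
B Medial Vowel Deletion: [midibugdo] → [mdbgdo]
C Intervocalic Lenition: no change — [mdbgdo]
Rule C changed 0 position(s).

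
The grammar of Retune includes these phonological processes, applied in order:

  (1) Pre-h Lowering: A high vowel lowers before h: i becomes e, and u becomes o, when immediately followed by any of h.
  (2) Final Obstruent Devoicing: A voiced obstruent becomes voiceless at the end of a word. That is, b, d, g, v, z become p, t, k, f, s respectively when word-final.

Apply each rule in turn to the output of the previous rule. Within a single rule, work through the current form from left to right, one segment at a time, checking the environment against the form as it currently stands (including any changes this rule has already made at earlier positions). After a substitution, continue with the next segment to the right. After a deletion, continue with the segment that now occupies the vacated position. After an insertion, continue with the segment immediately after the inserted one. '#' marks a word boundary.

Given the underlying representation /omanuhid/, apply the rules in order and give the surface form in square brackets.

[omanohit]

(1) Pre-h Lowering: [omanuhid] → [omanohid]
(2) Final Obstruent Devoicing: [omanohid] → [omanohit]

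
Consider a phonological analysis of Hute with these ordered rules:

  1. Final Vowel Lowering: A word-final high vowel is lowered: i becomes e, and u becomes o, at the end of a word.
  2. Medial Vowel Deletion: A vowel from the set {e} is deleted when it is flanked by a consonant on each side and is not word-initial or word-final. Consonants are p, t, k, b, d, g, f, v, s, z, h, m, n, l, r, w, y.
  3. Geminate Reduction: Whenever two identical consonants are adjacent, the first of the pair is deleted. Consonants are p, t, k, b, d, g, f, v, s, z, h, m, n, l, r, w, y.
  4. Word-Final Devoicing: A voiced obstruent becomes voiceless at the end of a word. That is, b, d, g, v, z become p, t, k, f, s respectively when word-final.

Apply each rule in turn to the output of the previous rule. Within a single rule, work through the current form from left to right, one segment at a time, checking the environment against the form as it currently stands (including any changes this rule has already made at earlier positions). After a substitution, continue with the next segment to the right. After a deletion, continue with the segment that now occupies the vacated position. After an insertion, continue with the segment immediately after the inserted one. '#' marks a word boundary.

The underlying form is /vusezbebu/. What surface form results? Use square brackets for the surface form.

1 Final Vowel Lowering: [vusezbebu] → [vusezbebo]
2 Medial Vowel Deletion: [vusezbebo] → [vuszbbo]
3 Geminate Reduction: [vuszbbo] → [vuszbo]
4 Word-Final Devoicing: no change — [vuszbo]

[vuszbo]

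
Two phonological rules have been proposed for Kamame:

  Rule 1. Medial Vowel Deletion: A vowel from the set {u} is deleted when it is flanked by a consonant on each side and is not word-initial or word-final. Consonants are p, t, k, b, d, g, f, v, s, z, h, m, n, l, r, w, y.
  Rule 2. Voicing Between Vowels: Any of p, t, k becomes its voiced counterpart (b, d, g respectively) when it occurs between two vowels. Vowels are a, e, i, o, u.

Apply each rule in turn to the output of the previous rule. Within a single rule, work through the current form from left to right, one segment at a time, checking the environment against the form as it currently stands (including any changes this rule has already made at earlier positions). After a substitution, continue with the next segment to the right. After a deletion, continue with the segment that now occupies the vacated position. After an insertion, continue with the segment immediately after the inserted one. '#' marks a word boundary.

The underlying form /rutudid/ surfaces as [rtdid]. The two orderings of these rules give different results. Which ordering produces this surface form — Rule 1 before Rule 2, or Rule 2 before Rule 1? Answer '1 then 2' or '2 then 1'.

Order 1 then 2:
  1 Medial Vowel Deletion: [rutudid] → [rtdid]
  2 Voicing Between Vowels: no change — [rtdid]
  result: [rtdid]
Order 2 then 1:
  2 Voicing Between Vowels: [rutudid] → [rududid]
  1 Medial Vowel Deletion: [rududid] → [rddid]
  result: [rddid]

1 then 2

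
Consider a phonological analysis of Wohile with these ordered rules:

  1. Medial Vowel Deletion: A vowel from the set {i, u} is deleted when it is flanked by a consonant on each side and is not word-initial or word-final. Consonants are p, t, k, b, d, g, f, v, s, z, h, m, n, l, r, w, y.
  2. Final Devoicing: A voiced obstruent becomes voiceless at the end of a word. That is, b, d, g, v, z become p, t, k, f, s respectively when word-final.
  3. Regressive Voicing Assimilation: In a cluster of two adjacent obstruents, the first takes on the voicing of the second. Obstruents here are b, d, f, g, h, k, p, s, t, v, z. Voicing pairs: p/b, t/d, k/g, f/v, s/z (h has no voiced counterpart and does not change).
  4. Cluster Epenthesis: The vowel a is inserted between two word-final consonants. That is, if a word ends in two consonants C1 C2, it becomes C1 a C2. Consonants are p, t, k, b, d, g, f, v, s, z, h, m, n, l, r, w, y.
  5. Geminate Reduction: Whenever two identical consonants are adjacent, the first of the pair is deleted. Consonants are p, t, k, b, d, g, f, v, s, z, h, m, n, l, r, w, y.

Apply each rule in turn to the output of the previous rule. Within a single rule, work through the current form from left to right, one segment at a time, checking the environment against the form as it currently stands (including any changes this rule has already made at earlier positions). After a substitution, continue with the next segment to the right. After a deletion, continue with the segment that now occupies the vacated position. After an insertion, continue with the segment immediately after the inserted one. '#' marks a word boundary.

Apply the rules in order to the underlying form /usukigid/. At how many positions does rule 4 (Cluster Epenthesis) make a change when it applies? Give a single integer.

1 Medial Vowel Deletion: [usukigid] → [uskgd]
2 Final Devoicing: [uskgd] → [uskgt]
3 Regressive Voicing Assimilation: [uskgt] → [usgkt]
4 Cluster Epenthesis: [usgkt] → [usgkat]
5 Geminate Reduction: no change — [usgkat]
Rule 4 changed 1 position(s).

1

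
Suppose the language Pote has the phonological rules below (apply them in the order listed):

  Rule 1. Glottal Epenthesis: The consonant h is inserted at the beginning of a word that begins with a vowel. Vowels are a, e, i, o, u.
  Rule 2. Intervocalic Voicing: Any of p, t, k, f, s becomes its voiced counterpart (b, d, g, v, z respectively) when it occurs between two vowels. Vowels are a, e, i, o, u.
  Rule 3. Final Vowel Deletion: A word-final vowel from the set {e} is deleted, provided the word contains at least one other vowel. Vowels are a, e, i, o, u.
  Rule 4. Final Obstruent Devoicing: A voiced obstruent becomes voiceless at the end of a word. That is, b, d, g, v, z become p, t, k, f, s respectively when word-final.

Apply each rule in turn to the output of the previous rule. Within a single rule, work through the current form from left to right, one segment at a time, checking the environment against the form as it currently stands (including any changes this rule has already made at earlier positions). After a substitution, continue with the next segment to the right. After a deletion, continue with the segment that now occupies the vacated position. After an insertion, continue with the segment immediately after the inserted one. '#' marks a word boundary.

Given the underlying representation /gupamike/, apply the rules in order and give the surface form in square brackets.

[gubamik]

Rule 1 Glottal Epenthesis: no change — [gupamike]
Rule 2 Intervocalic Voicing: [gupamike] → [gubamige]
Rule 3 Final Vowel Deletion: [gubamige] → [gubamig]
Rule 4 Final Obstruent Devoicing: [gubamig] → [gubamik]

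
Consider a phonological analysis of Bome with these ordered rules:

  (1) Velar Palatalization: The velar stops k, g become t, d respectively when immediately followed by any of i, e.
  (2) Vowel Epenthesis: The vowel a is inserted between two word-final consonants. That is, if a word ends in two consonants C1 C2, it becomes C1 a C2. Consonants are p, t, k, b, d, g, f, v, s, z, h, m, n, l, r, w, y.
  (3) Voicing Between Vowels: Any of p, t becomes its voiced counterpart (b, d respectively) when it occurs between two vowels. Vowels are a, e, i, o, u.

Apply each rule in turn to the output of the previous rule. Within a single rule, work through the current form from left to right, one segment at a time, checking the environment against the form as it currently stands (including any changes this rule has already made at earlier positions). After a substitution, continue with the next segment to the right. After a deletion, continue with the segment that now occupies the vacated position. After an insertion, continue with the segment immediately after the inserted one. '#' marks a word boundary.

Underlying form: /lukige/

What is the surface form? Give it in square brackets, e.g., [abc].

[ludide]

(1) Velar Palatalization: [lukige] → [lutide]
(2) Vowel Epenthesis: no change — [lutide]
(3) Voicing Between Vowels: [lutide] → [ludide]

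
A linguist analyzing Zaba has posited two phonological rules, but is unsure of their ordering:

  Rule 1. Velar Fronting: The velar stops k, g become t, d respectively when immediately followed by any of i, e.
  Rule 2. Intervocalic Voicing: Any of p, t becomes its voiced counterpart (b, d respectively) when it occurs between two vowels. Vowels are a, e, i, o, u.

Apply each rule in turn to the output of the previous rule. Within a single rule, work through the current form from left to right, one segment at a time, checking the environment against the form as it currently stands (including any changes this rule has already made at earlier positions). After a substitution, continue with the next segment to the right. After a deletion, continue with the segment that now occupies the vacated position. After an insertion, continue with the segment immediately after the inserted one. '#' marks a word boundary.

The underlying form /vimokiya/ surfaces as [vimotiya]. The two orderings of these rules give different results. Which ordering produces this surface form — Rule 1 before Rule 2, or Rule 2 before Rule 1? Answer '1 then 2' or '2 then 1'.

Order 1 then 2:
  1 Velar Fronting: [vimokiya] → [vimotiya]
  2 Intervocalic Voicing: [vimotiya] → [vimodiya]
  result: [vimodiya]
Order 2 then 1:
  2 Intervocalic Voicing: no change — [vimokiya]
  1 Velar Fronting: [vimokiya] → [vimotiya]
  result: [vimotiya]

2 then 1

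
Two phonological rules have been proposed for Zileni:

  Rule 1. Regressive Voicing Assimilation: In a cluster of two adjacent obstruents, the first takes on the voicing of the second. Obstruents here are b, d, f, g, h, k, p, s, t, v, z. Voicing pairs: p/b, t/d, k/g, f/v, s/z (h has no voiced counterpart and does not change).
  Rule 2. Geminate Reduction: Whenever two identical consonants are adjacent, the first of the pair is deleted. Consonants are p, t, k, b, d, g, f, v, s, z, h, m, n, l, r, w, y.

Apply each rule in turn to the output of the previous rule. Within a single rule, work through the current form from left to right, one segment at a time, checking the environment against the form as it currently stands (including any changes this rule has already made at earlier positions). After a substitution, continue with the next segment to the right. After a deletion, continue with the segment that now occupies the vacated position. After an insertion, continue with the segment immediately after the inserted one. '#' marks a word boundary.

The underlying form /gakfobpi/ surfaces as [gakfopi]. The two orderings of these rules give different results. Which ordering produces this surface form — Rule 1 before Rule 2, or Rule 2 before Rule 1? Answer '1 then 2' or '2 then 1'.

Order 1 then 2:
  1 Regressive Voicing Assimilation: [gakfobpi] → [gakfoppi]
  2 Geminate Reduction: [gakfoppi] → [gakfopi]
  result: [gakfopi]
Order 2 then 1:
  2 Geminate Reduction: no change — [gakfobpi]
  1 Regressive Voicing Assimilation: [gakfobpi] → [gakfoppi]
  result: [gakfoppi]

1 then 2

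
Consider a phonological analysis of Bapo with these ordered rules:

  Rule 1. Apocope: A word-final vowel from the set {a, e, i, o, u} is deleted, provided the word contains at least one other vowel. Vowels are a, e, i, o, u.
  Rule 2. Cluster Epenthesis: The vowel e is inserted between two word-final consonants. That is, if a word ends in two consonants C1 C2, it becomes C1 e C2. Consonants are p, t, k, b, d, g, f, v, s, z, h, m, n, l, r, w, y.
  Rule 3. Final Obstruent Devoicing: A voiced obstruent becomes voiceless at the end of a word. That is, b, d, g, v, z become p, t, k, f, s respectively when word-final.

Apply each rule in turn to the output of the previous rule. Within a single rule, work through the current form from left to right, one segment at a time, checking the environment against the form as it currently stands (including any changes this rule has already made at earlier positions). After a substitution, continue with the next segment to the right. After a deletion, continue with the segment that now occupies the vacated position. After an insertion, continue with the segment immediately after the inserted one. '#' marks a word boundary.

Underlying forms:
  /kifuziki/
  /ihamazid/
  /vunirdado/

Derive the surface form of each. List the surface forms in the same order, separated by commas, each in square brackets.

[kifuzik], [ihamazit], [vunirdat]

/kifuziki/:
  Rule 1 Apocope: [kifuziki] → [kifuzik]
  Rule 2 Cluster Epenthesis: no change — [kifuzik]
  Rule 3 Final Obstruent Devoicing: no change — [kifuzik]
/ihamazid/:
  Rule 1 Apocope: no change — [ihamazid]
  Rule 2 Cluster Epenthesis: no change — [ihamazid]
  Rule 3 Final Obstruent Devoicing: [ihamazid] → [ihamazit]
/vunirdado/:
  Rule 1 Apocope: [vunirdado] → [vunirdad]
  Rule 2 Cluster Epenthesis: no change — [vunirdad]
  Rule 3 Final Obstruent Devoicing: [vunirdad] → [vunirdat]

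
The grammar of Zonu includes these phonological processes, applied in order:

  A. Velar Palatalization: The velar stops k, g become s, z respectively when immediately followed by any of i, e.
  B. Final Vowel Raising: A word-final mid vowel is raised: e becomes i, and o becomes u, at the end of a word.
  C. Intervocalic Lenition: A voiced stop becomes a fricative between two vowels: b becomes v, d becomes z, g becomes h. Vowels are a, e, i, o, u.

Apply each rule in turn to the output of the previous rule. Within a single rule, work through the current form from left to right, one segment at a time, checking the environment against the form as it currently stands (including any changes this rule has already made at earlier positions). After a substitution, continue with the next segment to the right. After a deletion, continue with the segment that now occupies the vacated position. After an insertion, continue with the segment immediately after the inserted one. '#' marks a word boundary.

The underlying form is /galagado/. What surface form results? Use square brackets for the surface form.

[galahazu]

A Velar Palatalization: no change — [galagado]
B Final Vowel Raising: [galagado] → [galagadu]
C Intervocalic Lenition: [galagadu] → [galahazu]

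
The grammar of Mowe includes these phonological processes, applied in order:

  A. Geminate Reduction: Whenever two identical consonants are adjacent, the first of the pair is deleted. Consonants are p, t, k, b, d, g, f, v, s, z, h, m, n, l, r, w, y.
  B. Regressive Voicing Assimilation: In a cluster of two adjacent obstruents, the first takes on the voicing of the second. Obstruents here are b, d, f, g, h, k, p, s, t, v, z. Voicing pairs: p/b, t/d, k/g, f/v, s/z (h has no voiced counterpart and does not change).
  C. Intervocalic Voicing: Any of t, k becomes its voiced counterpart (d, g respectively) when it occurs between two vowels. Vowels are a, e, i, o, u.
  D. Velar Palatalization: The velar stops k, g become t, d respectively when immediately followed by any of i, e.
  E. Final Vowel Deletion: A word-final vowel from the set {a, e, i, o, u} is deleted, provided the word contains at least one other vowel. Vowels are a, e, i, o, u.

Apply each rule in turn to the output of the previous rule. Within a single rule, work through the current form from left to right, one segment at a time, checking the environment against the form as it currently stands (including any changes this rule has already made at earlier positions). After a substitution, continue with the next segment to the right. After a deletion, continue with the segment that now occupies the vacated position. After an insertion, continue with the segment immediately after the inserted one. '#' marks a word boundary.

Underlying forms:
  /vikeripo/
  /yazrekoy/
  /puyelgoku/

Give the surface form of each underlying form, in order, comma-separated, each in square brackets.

[viderip], [yazregoy], [puyelgog]

/vikeripo/:
  A Geminate Reduction: no change — [vikeripo]
  B Regressive Voicing Assimilation: no change — [vikeripo]
  C Intervocalic Voicing: [vikeripo] → [vigeripo]
  D Velar Palatalization: [vigeripo] → [videripo]
  E Final Vowel Deletion: [videripo] → [viderip]
/yazrekoy/:
  A Geminate Reduction: no change — [yazrekoy]
  B Regressive Voicing Assimilation: no change — [yazrekoy]
  C Intervocalic Voicing: [yazrekoy] → [yazregoy]
  D Velar Palatalization: no change — [yazregoy]
  E Final Vowel Deletion: no change — [yazregoy]
/puyelgoku/:
  A Geminate Reduction: no change — [puyelgoku]
  B Regressive Voicing Assimilation: no change — [puyelgoku]
  C Intervocalic Voicing: [puyelgoku] → [puyelgogu]
  D Velar Palatalization: no change — [puyelgogu]
  E Final Vowel Deletion: [puyelgogu] → [puyelgog]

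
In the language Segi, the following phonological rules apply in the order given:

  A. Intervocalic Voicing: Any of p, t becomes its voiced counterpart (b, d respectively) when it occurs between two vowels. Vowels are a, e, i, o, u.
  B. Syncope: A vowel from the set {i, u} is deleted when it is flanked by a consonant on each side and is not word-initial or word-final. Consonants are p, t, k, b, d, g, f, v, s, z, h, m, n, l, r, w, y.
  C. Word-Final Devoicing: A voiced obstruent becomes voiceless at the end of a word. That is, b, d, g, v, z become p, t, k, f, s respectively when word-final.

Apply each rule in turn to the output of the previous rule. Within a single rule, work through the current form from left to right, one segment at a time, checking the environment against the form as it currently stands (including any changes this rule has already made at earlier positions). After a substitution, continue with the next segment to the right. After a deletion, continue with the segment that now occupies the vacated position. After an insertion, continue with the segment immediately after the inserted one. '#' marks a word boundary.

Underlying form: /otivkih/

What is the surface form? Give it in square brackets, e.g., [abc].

A Intervocalic Voicing: [otivkih] → [odivkih]
B Syncope: [odivkih] → [odvkh]
C Word-Final Devoicing: no change — [odvkh]

[odvkh]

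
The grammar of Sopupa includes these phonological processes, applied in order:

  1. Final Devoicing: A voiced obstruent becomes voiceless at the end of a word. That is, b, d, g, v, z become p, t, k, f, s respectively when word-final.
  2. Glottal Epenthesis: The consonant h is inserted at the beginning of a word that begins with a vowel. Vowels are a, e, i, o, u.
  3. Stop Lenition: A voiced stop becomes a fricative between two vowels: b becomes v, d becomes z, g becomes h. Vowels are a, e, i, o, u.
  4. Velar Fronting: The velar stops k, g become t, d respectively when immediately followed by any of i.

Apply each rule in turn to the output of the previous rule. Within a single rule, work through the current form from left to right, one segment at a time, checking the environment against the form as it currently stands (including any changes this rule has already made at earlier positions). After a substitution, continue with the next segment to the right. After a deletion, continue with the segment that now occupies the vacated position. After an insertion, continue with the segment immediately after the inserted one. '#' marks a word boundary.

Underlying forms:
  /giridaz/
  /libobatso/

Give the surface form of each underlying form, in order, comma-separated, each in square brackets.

[dirizas], [livovatso]

/giridaz/:
  1 Final Devoicing: [giridaz] → [giridas]
  2 Glottal Epenthesis: no change — [giridas]
  3 Stop Lenition: [giridas] → [girizas]
  4 Velar Fronting: [girizas] → [dirizas]
/libobatso/:
  1 Final Devoicing: no change — [libobatso]
  2 Glottal Epenthesis: no change — [libobatso]
  3 Stop Lenition: [libobatso] → [livovatso]
  4 Velar Fronting: no change — [livovatso]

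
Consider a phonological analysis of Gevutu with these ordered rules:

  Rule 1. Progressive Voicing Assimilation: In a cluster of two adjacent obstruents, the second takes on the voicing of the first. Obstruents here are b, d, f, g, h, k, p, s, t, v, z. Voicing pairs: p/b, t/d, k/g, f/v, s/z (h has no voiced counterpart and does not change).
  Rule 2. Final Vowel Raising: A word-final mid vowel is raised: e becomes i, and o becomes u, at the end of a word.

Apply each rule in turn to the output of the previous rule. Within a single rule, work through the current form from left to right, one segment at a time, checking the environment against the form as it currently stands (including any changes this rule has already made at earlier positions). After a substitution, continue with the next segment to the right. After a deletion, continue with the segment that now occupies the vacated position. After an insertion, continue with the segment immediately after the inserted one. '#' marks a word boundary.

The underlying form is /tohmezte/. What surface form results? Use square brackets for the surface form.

[tohmezdi]

Rule 1 Progressive Voicing Assimilation: [tohmezte] → [tohmezde]
Rule 2 Final Vowel Raising: [tohmezde] → [tohmezdi]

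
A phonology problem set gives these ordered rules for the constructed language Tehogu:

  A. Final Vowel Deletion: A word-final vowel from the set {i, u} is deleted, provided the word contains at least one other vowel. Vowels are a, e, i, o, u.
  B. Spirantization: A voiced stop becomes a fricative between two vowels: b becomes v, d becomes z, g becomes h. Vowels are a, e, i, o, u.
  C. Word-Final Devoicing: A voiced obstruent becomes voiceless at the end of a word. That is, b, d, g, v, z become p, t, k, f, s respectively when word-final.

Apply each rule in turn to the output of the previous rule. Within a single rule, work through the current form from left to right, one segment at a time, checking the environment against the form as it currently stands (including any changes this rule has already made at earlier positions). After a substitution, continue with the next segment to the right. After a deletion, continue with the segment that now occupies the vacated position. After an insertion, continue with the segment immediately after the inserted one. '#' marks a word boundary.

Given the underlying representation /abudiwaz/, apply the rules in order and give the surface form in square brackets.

[avuziwas]

A Final Vowel Deletion: no change — [abudiwaz]
B Spirantization: [abudiwaz] → [avuziwaz]
C Word-Final Devoicing: [avuziwaz] → [avuziwas]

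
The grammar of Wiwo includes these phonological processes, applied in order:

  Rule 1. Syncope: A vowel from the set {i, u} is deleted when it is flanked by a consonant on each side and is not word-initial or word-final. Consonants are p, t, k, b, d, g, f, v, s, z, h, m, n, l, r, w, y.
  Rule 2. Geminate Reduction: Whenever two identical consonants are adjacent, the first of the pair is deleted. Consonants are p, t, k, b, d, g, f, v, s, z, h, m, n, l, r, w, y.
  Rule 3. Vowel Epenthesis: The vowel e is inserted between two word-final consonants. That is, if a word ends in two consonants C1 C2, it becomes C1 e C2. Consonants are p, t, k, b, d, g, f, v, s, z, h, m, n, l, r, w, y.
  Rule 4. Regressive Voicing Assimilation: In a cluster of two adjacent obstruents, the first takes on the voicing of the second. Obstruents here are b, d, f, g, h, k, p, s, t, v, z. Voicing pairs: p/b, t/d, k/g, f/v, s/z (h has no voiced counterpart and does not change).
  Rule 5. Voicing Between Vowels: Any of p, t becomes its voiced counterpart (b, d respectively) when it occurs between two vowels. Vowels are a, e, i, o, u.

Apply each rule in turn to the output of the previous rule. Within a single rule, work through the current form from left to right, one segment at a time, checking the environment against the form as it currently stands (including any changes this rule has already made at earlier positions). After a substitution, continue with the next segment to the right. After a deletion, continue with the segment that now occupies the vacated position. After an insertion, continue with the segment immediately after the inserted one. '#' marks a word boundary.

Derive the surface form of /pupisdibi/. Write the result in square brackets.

Rule 1 Syncope: [pupisdibi] → [ppsdbi]
Rule 2 Geminate Reduction: [ppsdbi] → [psdbi]
Rule 3 Vowel Epenthesis: no change — [psdbi]
Rule 4 Regressive Voicing Assimilation: [psdbi] → [pzdbi]
Rule 5 Voicing Between Vowels: no change — [pzdbi]

[pzdbi]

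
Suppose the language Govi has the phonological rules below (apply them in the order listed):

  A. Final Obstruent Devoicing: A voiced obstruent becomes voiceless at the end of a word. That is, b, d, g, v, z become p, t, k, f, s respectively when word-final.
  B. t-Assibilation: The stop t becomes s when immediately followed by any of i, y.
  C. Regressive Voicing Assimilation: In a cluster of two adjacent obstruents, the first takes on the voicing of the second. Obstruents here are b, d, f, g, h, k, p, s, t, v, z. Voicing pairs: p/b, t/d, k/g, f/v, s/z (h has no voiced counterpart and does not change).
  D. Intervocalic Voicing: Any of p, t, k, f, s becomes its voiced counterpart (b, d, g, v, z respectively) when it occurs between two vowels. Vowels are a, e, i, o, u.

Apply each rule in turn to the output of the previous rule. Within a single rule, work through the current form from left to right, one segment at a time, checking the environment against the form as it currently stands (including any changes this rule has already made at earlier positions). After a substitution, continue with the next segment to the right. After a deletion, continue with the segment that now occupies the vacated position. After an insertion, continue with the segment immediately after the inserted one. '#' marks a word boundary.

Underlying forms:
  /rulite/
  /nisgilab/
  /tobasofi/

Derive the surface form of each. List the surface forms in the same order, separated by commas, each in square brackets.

/rulite/:
  A Final Obstruent Devoicing: no change — [rulite]
  B t-Assibilation: no change — [rulite]
  C Regressive Voicing Assimilation: no change — [rulite]
  D Intervocalic Voicing: [rulite] → [rulide]
/nisgilab/:
  A Final Obstruent Devoicing: [nisgilab] → [nisgilap]
  B t-Assibilation: no change — [nisgilap]
  C Regressive Voicing Assimilation: [nisgilap] → [nizgilap]
  D Intervocalic Voicing: no change — [nizgilap]
/tobasofi/:
  A Final Obstruent Devoicing: no change — [tobasofi]
  B t-Assibilation: no change — [tobasofi]
  C Regressive Voicing Assimilation: no change — [tobasofi]
  D Intervocalic Voicing: [tobasofi] → [tobazovi]

[rulide], [nizgilap], [tobazovi]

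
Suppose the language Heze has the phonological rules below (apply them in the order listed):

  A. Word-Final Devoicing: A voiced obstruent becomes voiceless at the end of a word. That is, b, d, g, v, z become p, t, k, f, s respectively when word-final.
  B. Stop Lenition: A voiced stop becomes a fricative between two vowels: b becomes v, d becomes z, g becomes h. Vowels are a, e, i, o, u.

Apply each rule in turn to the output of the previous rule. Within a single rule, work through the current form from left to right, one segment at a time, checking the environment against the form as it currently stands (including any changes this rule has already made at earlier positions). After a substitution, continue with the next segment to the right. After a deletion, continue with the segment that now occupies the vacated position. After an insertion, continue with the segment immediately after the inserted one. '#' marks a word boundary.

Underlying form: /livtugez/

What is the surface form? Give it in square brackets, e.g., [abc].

[livtuhes]

A Word-Final Devoicing: [livtugez] → [livtuges]
B Stop Lenition: [livtuges] → [livtuhes]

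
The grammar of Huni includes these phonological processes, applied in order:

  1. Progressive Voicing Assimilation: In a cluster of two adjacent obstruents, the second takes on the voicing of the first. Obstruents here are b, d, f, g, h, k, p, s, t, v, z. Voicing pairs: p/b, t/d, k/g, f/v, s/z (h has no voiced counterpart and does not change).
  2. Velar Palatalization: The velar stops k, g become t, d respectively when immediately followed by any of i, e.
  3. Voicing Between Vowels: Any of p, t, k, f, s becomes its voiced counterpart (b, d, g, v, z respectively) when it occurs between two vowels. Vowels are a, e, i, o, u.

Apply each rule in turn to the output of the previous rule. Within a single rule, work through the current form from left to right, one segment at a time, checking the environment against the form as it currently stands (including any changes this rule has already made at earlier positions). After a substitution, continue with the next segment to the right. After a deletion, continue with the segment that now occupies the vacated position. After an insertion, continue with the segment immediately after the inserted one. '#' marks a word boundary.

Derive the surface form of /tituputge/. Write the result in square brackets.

[tidubutte]

1 Progressive Voicing Assimilation: [tituputge] → [tituputke]
2 Velar Palatalization: [tituputke] → [tituputte]
3 Voicing Between Vowels: [tituputte] → [tidubutte]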